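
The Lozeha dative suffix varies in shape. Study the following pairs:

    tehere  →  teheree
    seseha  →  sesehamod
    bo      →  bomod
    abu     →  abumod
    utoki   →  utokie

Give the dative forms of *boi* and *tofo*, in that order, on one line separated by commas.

boie, tofomod

The suffix is conditioned by the last vowel: -e when the last vowel of the stem is a front vowel (*tehere*, *utoki*); -mod when the last vowel of the stem is a back vowel (*seseha*, *bo*, *abu*).
*boi* — last vowel /i/ (a front vowel) → -e → *boie*.
Since the last vowel of *tofo* is /o/ (a back vowel), it takes -mod, giving *tofomod*.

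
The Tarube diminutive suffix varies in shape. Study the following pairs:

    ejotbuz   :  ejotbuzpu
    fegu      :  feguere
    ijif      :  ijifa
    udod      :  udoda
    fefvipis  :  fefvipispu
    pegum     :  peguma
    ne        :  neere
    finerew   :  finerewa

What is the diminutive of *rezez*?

rezezpu

The suffix is conditioned by the final sound: -pu when the stem ends in a sibilant (*ejotbuz*, *fefvipis*); -a when the stem ends in a non-sibilant consonant (*ijif*, *udod*, *pegum*, *finerew*); -ere when the stem ends in a vowel (*fegu*, *ne*).
The final sound of *rezez* is /z/, which is a sibilant, so the suffix is -pu, giving *rezezpu*.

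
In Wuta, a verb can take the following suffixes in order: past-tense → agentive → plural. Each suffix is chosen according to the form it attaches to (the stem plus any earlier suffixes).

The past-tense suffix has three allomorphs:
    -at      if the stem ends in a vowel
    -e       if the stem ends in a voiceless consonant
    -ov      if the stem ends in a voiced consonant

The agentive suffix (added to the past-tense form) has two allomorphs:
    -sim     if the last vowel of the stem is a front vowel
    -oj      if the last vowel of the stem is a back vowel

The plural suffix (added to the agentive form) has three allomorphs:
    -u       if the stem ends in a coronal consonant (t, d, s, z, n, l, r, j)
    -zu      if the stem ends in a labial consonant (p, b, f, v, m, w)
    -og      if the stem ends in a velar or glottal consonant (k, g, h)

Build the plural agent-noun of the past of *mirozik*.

Since the final sound of *mirozik* is /k/ (a voiceless consonant), it takes -e, giving *mirozike*.
Since the last vowel of the past-tense form *mirozike* is /e/ (a front vowel), it takes -sim, giving *mirozikesim*.
Since the final consonant of the agentive form *mirozikesim* is /m/ (labial), it takes -zu, giving *mirozikesimzu*.

mirozikesimzu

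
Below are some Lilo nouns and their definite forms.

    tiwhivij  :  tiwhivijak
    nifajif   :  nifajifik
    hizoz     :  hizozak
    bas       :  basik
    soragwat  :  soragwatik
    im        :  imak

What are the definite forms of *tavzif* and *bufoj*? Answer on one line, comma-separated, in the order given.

tavzifik, bufojak

Looking at the final consonant of each stem: -ik when the stem ends in a voiceless consonant (*nifajif*, *bas*, *soragwat*); -ak when the stem ends in a voiced consonant (*tiwhivij*, *hizoz*, *im*).
*tavzif*: final consonant = /f/, voiceless → -ik → *tavzifik*.
*bufoj* — final consonant /j/ (voiced) → -ak → *bufojak*.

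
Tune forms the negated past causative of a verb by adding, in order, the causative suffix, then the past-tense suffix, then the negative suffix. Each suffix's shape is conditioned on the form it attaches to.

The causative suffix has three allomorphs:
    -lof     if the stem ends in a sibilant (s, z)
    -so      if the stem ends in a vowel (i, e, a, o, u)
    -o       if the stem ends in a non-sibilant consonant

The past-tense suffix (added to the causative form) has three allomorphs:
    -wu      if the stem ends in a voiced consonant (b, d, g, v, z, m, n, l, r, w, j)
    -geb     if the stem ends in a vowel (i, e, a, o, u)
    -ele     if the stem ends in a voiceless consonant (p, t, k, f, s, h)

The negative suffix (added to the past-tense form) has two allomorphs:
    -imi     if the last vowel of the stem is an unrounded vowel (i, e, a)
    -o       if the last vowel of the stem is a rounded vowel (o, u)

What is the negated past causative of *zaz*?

zazlofeleimi

The final sound of *zaz* is /z/, which is a sibilant, so the causative suffix is -lof, giving *zazlof*.
The causative form *zazlof* — final sound /f/ (a voiceless consonant) → -ele → *zazlofele*.
The past-tense form *zazlofele*: last vowel = /e/, an unrounded vowel → -imi → *zazlofeleimi*.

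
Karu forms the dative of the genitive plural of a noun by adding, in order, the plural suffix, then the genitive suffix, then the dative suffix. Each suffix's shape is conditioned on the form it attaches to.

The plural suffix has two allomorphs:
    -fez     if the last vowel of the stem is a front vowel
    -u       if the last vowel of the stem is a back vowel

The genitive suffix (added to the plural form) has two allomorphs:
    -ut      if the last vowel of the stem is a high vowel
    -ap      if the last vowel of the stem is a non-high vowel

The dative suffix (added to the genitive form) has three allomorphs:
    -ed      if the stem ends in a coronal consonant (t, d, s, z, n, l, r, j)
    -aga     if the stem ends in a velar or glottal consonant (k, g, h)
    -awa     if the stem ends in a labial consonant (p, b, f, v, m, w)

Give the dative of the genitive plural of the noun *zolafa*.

zolafauuted

Since the last vowel of *zolafa* is /a/ (a back vowel), it takes -u, giving *zolafau*.
The last vowel of the plural form *zolafau* is /u/, which is a high vowel, so the genitive suffix is -ut, giving *zolafauut*.
The final consonant of the genitive form *zolafauut* is /t/, which is coronal, so the dative suffix is -ed, giving *zolafauuted*.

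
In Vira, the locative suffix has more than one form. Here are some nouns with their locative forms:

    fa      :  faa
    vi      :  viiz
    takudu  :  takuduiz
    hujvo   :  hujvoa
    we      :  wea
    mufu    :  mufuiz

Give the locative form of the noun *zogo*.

zogoa

The pattern is height harmony: -iz when the last vowel of the stem is a high vowel (*vi*, *takudu*, *mufu*); -a when the last vowel of the stem is a non-high vowel (*fa*, *hujvo*, *we*).
Since the last vowel of *zogo* is /o/ (a non-high vowel), it takes -a, giving *zogoa*.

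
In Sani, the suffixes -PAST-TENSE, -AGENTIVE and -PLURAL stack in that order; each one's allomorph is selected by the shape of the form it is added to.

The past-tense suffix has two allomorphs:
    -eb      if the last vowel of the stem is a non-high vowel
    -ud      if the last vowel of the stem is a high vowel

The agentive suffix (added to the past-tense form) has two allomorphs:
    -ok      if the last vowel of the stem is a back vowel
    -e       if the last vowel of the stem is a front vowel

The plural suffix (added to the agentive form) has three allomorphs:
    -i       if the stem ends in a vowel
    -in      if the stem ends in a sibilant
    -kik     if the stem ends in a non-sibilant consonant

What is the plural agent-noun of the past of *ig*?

*ig* — last vowel /i/ (a high vowel) → -ud → *igud*.
The past-tense form *igud*: last vowel = /u/, a back vowel → -ok → *igudok*.
The final sound of the agentive form *igudok* is /k/, which is a non-sibilant consonant, so the plural suffix is -kik, giving *igudokkik*.

igudokkik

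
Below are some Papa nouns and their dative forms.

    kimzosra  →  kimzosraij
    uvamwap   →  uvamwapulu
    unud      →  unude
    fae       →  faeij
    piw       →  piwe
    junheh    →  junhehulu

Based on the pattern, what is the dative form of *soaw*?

soawe

The alternation tracks the final sound of the stem — -ulu when the stem ends in a voiceless consonant (*uvamwap*, *junheh*); -e when the stem ends in a voiced consonant (*unud*, *piw*); -ij when the stem ends in a vowel (*kimzosra*, *fae*).
*soaw*: final sound = /w/, a voiced consonant → -e → *soawe*.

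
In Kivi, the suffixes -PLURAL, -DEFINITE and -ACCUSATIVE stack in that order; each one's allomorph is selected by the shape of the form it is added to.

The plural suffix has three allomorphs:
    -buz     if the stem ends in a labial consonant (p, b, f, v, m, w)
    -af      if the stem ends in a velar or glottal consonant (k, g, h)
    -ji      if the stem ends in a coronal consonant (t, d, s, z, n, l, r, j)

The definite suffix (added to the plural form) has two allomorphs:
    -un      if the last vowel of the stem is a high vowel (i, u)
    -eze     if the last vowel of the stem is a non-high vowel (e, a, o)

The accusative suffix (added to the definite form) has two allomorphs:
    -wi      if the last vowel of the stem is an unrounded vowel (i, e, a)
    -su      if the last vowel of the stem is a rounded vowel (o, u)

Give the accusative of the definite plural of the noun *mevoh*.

*mevoh* — final consonant /h/ (velar/glottal) → -af → *mevohaf*.
Since the last vowel of the plural form *mevohaf* is /a/ (a non-high vowel), it takes -eze, giving *mevohafeze*.
The definite form *mevohafeze*: last vowel = /e/, an unrounded vowel → -wi → *mevohafezewi*.

mevohafezewi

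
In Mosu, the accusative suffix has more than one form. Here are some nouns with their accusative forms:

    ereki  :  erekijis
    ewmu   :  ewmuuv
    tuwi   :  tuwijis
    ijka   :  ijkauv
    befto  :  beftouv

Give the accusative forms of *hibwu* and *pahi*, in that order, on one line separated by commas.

The suffix is conditioned by the last vowel: -jis when the last vowel of the stem is a front vowel (*ereki*, *tuwi*); -uv when the last vowel of the stem is a back vowel (*ewmu*, *ijka*, *befto*).
*hibwu*: last vowel = /u/, a back vowel → -uv → *hibwuuv*.
The last vowel of *pahi* is /i/, which is a front vowel, so the suffix is -jis, giving *pahijis*.

hibwuuv, pahijis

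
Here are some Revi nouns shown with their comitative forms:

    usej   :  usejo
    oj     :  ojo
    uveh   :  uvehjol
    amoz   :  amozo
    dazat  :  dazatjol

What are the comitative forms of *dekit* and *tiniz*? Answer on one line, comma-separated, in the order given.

dekitjol, tinizo

Looking at the final consonant of each stem: -jol when the stem ends in a voiceless consonant (*uveh*, *dazat*); -o when the stem ends in a voiced consonant (*usej*, *oj*, *amoz*).
*dekit*: final consonant = /t/, voiceless → -jol → *dekitjol*.
*tiniz* — final consonant /z/ (voiced) → -o → *tinizo*.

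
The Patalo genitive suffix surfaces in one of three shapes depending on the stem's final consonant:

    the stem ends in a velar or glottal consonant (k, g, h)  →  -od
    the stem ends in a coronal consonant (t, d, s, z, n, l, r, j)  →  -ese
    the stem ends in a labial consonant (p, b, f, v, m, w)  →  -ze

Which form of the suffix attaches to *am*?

-ze

The final consonant of *am* is /m/, which is labial, so the suffix is -ze.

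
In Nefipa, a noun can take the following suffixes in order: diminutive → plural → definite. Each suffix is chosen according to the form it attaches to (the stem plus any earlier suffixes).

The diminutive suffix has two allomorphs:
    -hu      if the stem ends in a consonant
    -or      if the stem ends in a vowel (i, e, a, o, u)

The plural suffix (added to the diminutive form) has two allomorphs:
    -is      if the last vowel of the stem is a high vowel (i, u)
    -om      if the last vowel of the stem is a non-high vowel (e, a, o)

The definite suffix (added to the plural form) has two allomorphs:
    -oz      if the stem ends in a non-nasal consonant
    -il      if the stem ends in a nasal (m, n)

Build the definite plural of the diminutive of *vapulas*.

vapulashuisoz

The final sound of *vapulas* is /s/, which is a consonant, so the diminutive suffix is -hu, giving *vapulashu*.
The last vowel of the diminutive form *vapulashu* is /u/, which is a high vowel, so the plural suffix is -is, giving *vapulashuis*.
The plural form *vapulashuis*: final consonant = /s/, non-nasal → -oz → *vapulashuisoz*.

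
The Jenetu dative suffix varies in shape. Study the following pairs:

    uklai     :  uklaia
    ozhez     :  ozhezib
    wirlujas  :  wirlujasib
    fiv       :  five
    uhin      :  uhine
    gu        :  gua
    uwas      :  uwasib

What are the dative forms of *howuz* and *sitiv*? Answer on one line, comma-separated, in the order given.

howuzib, sitive

The pattern is sibilance of the final sound: -ib when the stem ends in a sibilant (*ozhez*, *wirlujas*, *uwas*); -e when the stem ends in a non-sibilant consonant (*fiv*, *uhin*); -a when the stem ends in a vowel (*uklai*, *gu*).
Since the final sound of *howuz* is /z/ (a sibilant), it takes -ib, giving *howuzib*.
The final sound of *sitiv* is /v/, which is a non-sibilant consonant, so the suffix is -e, giving *sitive*.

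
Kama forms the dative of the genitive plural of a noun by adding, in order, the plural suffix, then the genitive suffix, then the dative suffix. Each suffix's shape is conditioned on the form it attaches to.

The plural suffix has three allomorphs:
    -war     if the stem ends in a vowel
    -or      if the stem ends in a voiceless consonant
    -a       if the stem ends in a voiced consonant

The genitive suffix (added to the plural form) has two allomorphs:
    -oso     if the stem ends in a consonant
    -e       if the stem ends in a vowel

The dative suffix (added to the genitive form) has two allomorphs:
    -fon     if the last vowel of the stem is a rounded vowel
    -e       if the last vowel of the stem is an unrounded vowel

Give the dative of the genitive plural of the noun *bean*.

The final sound of *bean* is /n/, which is a voiced consonant, so the plural suffix is -a, giving *beana*.
The final sound of the plural form *beana* is /a/, which is a vowel, so the genitive suffix is -e, giving *beanae*.
The genitive form *beanae* — last vowel /e/ (an unrounded vowel) → -e → *beanaee*.

beanaee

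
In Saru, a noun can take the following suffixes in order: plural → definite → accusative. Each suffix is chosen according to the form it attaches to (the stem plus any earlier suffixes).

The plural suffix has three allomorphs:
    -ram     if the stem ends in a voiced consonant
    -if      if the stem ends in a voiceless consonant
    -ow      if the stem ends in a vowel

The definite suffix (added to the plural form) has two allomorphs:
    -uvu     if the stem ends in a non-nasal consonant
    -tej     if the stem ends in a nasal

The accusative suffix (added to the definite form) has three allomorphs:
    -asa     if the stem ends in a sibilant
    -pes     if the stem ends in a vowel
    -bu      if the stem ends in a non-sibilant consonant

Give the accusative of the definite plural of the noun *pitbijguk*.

Since the final sound of *pitbijguk* is /k/ (a voiceless consonant), it takes -if, giving *pitbijgukif*.
The final consonant of the plural form *pitbijgukif* is /f/, which is non-nasal, so the definite suffix is -uvu, giving *pitbijgukifuvu*.
The definite form *pitbijgukifuvu* — final sound /u/ (a vowel) → -pes → *pitbijgukifuvupes*.

pitbijgukifuvupes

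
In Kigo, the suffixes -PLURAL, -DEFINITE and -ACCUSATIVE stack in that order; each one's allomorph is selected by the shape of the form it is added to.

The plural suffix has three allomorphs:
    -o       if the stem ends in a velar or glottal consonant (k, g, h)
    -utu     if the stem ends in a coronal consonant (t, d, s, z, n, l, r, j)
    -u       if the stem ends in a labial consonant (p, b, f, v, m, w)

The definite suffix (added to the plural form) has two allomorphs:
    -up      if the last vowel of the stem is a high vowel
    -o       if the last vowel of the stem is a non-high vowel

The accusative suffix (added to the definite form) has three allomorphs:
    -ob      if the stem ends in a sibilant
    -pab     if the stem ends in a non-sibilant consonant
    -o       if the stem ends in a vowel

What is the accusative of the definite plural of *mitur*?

*mitur*: final consonant = /r/, coronal → -utu → *miturutu*.
The last vowel of the plural form *miturutu* is /u/, which is a high vowel, so the definite suffix is -up, giving *miturutuup*.
The final sound of the definite form *miturutuup* is /p/, which is a non-sibilant consonant, so the accusative suffix is -pab, giving *miturutuuppab*.

miturutuuppab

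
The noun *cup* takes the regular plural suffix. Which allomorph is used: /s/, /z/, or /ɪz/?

The stem *cup* ends in a voiceless non-sibilant consonant.
The plural suffix surfaces as /ɪz/ after sibilants, /s/ after other voiceless consonants, and /z/ after other voiced sounds.
So the plural -s on *cup* is pronounced /s/.

/s/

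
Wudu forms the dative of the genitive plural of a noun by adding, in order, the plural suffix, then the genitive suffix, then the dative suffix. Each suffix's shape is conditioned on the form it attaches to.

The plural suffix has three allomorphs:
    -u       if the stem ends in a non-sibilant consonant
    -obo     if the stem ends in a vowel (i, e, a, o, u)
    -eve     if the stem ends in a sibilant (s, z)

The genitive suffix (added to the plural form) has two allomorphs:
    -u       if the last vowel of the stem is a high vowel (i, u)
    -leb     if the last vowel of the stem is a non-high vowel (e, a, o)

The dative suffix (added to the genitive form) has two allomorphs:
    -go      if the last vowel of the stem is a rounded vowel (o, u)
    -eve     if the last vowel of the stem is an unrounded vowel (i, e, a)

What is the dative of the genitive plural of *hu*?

huobolebeve

Since the final sound of *hu* is /u/ (a vowel), it takes -obo, giving *huobo*.
The plural form *huobo* — last vowel /o/ (a non-high vowel) → -leb → *huoboleb*.
The genitive form *huoboleb* — last vowel /e/ (an unrounded vowel) → -eve → *huobolebeve*.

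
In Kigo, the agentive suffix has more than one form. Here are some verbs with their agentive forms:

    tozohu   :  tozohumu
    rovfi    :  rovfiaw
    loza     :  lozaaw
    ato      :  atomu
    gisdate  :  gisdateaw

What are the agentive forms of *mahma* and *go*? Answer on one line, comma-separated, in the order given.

mahmaaw, gomu

The pattern is rounding harmony: -mu when the last vowel of the stem is a rounded vowel (*tozohu*, *ato*); -aw when the last vowel of the stem is an unrounded vowel (*rovfi*, *loza*, *gisdate*).
The last vowel of *mahma* is /a/, which is an unrounded vowel, so the suffix is -aw, giving *mahmaaw*.
*go* — last vowel /o/ (a rounded vowel) → -mu → *gomu*.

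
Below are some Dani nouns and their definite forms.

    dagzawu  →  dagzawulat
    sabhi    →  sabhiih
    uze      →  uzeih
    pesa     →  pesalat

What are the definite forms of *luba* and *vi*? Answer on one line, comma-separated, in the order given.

lubalat, viih

The pattern is front/back vowel harmony: -ih when the last vowel of the stem is a front vowel (*sabhi*, *uze*); -lat when the last vowel of the stem is a back vowel (*dagzawu*, *pesa*).
The last vowel of *luba* is /a/, which is a back vowel, so the suffix is -lat, giving *lubalat*.
The last vowel of *vi* is /i/, which is a front vowel, so the suffix is -ih, giving *viih*.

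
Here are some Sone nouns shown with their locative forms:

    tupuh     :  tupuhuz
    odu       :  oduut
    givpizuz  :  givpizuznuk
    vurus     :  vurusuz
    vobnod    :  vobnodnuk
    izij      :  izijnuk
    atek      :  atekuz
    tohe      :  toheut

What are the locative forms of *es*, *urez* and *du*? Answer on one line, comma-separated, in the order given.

Looking at the final sound of each stem: -uz when the stem ends in a voiceless consonant (*tupuh*, *vurus*, *atek*); -nuk when the stem ends in a voiced consonant (*givpizuz*, *vobnod*, *izij*); -ut when the stem ends in a vowel (*odu*, *tohe*).
*es* — final sound /s/ (a voiceless consonant) → -uz → *esuz*.
*urez* — final sound /z/ (a voiced consonant) → -nuk → *ureznuk*.
*du* — final sound /u/ (a vowel) → -ut → *duut*.

esuz, ureznuk, duut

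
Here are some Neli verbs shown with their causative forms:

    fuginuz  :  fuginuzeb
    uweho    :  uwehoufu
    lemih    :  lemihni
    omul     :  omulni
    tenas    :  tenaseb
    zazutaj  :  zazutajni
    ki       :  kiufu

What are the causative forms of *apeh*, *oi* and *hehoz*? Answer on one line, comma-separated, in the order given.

apehni, oiufu, hehozeb

The alternation tracks the final sound of the stem — -eb when the stem ends in a sibilant (*fuginuz*, *tenas*); -ni when the stem ends in a non-sibilant consonant (*lemih*, *omul*, *zazutaj*); -ufu when the stem ends in a vowel (*uweho*, *ki*).
*apeh* — final sound /h/ (a non-sibilant consonant) → -ni → *apehni*.
*oi* — final sound /i/ (a vowel) → -ufu → *oiufu*.
Since the final sound of *hehoz* is /z/ (a sibilant), it takes -eb, giving *hehozeb*.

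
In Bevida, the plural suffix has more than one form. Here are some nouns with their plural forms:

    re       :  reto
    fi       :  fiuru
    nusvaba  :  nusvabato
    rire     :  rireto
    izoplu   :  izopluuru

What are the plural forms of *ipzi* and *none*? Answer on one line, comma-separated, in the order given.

ipziuru, noneto

The pattern is height harmony: -uru when the last vowel of the stem is a high vowel (*fi*, *izoplu*); -to when the last vowel of the stem is a non-high vowel (*re*, *nusvaba*, *rire*).
*ipzi* — last vowel /i/ (a high vowel) → -uru → *ipziuru*.
*none* — last vowel /e/ (a non-high vowel) → -to → *noneto*.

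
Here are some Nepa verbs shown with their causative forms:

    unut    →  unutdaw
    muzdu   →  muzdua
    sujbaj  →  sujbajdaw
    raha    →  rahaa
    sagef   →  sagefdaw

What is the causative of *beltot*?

The pattern is consonant vs. vowel: -daw when the stem ends in a consonant (*unut*, *sujbaj*, *sagef*); -a when the stem ends in a vowel (*muzdu*, *raha*).
Since the final sound of *beltot* is /t/ (a consonant), it takes -daw, giving *beltotdaw*.

beltotdaw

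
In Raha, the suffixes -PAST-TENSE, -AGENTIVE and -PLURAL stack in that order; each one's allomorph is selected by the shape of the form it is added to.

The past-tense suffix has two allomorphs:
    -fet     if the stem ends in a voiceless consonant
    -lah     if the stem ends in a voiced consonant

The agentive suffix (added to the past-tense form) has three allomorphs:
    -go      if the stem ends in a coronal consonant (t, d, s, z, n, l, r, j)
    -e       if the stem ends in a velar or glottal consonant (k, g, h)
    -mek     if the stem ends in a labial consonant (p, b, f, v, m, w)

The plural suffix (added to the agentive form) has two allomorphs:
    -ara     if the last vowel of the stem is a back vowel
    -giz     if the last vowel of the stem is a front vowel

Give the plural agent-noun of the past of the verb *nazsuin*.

The final consonant of *nazsuin* is /n/, which is voiced, so the past-tense suffix is -lah, giving *nazsuinlah*.
The past-tense form *nazsuinlah* — final consonant /h/ (velar/glottal) → -e → *nazsuinlahe*.
The last vowel of the agentive form *nazsuinlahe* is /e/, which is a front vowel, so the plural suffix is -giz, giving *nazsuinlahegiz*.

nazsuinlahegiz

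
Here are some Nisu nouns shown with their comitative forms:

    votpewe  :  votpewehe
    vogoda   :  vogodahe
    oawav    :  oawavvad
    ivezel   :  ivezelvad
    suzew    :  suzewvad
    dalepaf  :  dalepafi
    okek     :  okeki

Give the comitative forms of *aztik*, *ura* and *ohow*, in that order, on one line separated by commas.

aztiki, urahe, ohowvad

The pattern is voicing of the final sound: -i when the stem ends in a voiceless consonant (*dalepaf*, *okek*); -vad when the stem ends in a voiced consonant (*oawav*, *ivezel*, *suzew*); -he when the stem ends in a vowel (*votpewe*, *vogoda*).
Since the final sound of *aztik* is /k/ (a voiceless consonant), it takes -i, giving *aztiki*.
The final sound of *ura* is /a/, which is a vowel, so the suffix is -he, giving *urahe*.
Since the final sound of *ohow* is /w/ (a voiced consonant), it takes -vad, giving *ohowvad*.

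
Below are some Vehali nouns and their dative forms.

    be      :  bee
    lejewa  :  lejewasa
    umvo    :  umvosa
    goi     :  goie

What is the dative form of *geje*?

gejee

The suffix is conditioned by the last vowel: -e when the last vowel of the stem is a front vowel (*be*, *goi*); -sa when the last vowel of the stem is a back vowel (*lejewa*, *umvo*).
*geje* — last vowel /e/ (a front vowel) → -e → *gejee*.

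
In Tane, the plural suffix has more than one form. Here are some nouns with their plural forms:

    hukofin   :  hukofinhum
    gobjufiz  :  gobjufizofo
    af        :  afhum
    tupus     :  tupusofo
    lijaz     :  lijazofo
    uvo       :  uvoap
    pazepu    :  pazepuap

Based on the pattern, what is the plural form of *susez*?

Looking at the final sound of each stem: -ofo when the stem ends in a sibilant (*gobjufiz*, *tupus*, *lijaz*); -hum when the stem ends in a non-sibilant consonant (*hukofin*, *af*); -ap when the stem ends in a vowel (*uvo*, *pazepu*).
*susez* — final sound /z/ (a sibilant) → -ofo → *susezofo*.

susezofo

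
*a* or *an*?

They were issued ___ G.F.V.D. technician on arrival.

a

The indefinite article is chosen by the initial *sound* of the following word, not its spelling.
The initialism *G.F.V.D.* is read letter by letter; the first letter, G, is pronounced /dʒiː/, which begins with a consonant sound.
So the article is *a*: They were issued a G.F.V.D. technician on arrival.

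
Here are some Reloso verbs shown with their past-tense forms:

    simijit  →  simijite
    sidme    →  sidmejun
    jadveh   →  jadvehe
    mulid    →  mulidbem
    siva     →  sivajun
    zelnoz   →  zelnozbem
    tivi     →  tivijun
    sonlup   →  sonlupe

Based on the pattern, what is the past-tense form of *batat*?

The alternation tracks the final sound of the stem — -e when the stem ends in a voiceless consonant (*simijit*, *jadveh*, *sonlup*); -bem when the stem ends in a voiced consonant (*mulid*, *zelnoz*); -jun when the stem ends in a vowel (*sidme*, *siva*, *tivi*).
*batat*: final sound = /t/, a voiceless consonant → -e → *batate*.

batate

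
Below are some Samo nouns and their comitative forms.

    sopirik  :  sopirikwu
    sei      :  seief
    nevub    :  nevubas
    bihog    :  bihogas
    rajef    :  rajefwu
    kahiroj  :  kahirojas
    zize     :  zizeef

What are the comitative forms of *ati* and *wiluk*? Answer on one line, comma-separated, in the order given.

The suffix is conditioned by the final sound: -wu when the stem ends in a voiceless consonant (*sopirik*, *rajef*); -as when the stem ends in a voiced consonant (*nevub*, *bihog*, *kahiroj*); -ef when the stem ends in a vowel (*sei*, *zize*).
*ati*: final sound = /i/, a vowel → -ef → *atief*.
*wiluk*: final sound = /k/, a voiceless consonant → -wu → *wilukwu*.

atief, wilukwu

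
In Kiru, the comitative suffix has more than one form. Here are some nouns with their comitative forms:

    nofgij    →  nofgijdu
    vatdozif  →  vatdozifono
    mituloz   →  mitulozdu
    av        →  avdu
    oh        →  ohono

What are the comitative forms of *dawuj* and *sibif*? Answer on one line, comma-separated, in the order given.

dawujdu, sibifono

The alternation tracks the final consonant of the stem — -ono when the stem ends in a voiceless consonant (*vatdozif*, *oh*); -du when the stem ends in a voiced consonant (*nofgij*, *mituloz*, *av*).
The final consonant of *dawuj* is /j/, which is voiced, so the suffix is -du, giving *dawujdu*.
Since the final consonant of *sibif* is /f/ (voiceless), it takes -ono, giving *sibifono*.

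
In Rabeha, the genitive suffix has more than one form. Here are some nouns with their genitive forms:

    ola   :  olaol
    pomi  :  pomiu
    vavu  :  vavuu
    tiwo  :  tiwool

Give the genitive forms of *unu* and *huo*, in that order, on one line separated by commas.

The alternation tracks the last vowel of the stem — -u when the last vowel of the stem is a high vowel (*pomi*, *vavu*); -ol when the last vowel of the stem is a non-high vowel (*ola*, *tiwo*).
*unu*: last vowel = /u/, a high vowel → -u → *unuu*.
Since the last vowel of *huo* is /o/ (a non-high vowel), it takes -ol, giving *huool*.

unuu, huool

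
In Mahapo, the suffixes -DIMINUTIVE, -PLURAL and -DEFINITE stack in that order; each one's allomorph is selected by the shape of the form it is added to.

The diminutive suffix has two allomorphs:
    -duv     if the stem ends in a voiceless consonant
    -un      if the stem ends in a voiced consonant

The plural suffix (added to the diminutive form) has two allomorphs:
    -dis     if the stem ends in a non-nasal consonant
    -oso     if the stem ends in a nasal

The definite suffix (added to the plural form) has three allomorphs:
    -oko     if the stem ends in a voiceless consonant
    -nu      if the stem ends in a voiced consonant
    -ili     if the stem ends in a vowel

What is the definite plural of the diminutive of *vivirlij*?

*vivirlij*: final consonant = /j/, voiced → -un → *vivirlijun*.
The diminutive form *vivirlijun* — final consonant /n/ (a nasal) → -oso → *vivirlijunoso*.
The plural form *vivirlijunoso* — final sound /o/ (a vowel) → -ili → *vivirlijunosoili*.

vivirlijunosoili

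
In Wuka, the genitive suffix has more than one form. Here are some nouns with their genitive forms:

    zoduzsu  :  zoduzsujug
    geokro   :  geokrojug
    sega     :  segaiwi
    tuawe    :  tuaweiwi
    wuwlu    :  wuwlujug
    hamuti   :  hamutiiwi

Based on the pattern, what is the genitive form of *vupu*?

vupujug

The alternation tracks the last vowel of the stem — -jug when the last vowel of the stem is a rounded vowel (*zoduzsu*, *geokro*, *wuwlu*); -iwi when the last vowel of the stem is an unrounded vowel (*sega*, *tuawe*, *hamuti*).
*vupu* — last vowel /u/ (a rounded vowel) → -jug → *vupujug*.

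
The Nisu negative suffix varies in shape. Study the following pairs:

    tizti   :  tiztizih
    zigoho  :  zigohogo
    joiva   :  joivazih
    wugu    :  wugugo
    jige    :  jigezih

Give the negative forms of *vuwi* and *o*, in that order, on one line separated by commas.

The alternation tracks the last vowel of the stem — -go when the last vowel of the stem is a rounded vowel (*zigoho*, *wugu*); -zih when the last vowel of the stem is an unrounded vowel (*tizti*, *joiva*, *jige*).
*vuwi* — last vowel /i/ (an unrounded vowel) → -zih → *vuwizih*.
The last vowel of *o* is /o/, which is a rounded vowel, so the suffix is -go, giving *ogo*.

vuwizih, ogo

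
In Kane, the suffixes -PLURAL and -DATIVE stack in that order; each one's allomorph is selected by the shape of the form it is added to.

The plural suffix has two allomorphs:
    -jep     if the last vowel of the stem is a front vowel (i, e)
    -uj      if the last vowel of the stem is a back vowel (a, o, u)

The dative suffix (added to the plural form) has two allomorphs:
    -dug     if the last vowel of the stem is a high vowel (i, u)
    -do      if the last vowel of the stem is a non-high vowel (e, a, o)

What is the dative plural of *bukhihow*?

Since the last vowel of *bukhihow* is /o/ (a back vowel), it takes -uj, giving *bukhihowuj*.
The plural form *bukhihowuj*: last vowel = /u/, a high vowel → -dug → *bukhihowujdug*.

bukhihowujdug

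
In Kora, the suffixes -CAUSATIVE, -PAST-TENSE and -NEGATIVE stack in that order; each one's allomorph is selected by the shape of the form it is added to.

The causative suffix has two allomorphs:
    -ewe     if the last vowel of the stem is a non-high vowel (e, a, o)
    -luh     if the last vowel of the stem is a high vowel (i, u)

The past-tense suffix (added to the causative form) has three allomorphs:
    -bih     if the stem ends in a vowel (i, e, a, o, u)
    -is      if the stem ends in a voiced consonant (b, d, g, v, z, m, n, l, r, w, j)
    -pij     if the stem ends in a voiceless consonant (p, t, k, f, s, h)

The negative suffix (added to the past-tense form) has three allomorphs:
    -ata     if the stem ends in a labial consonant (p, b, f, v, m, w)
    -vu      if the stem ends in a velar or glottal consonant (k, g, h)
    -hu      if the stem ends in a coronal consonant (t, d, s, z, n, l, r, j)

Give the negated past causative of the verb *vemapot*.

Since the last vowel of *vemapot* is /o/ (a non-high vowel), it takes -ewe, giving *vemapotewe*.
Since the final sound of the causative form *vemapotewe* is /e/ (a vowel), it takes -bih, giving *vemapotewebih*.
The past-tense form *vemapotewebih* — final consonant /h/ (velar/glottal) → -vu → *vemapotewebihvu*.

vemapotewebihvu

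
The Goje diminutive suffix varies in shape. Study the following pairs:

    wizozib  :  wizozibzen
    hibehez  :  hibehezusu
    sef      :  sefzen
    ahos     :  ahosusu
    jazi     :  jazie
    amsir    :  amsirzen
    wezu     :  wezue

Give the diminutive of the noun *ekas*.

ekasusu

The alternation tracks the final sound of the stem — -usu when the stem ends in a sibilant (*hibehez*, *ahos*); -zen when the stem ends in a non-sibilant consonant (*wizozib*, *sef*, *amsir*); -e when the stem ends in a vowel (*jazi*, *wezu*).
*ekas*: final sound = /s/, a sibilant → -usu → *ekasusu*.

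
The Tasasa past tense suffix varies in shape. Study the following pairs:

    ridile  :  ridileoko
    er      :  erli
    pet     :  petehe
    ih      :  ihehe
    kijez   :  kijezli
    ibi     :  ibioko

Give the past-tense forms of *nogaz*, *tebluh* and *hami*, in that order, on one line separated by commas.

nogazli, tebluhehe, hamioko

Looking at the final sound of each stem: -ehe when the stem ends in a voiceless consonant (*pet*, *ih*); -li when the stem ends in a voiced consonant (*er*, *kijez*); -oko when the stem ends in a vowel (*ridile*, *ibi*).
Since the final sound of *nogaz* is /z/ (a voiced consonant), it takes -li, giving *nogazli*.
Since the final sound of *tebluh* is /h/ (a voiceless consonant), it takes -ehe, giving *tebluhehe*.
*hami* — final sound /i/ (a vowel) → -oko → *hamioko*.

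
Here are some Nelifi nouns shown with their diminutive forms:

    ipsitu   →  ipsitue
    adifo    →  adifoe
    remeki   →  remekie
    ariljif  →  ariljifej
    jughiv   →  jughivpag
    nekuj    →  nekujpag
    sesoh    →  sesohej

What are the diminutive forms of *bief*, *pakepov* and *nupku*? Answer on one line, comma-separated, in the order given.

biefej, pakepovpag, nupkue

Looking at the final sound of each stem: -ej when the stem ends in a voiceless consonant (*ariljif*, *sesoh*); -pag when the stem ends in a voiced consonant (*jughiv*, *nekuj*); -e when the stem ends in a vowel (*ipsitu*, *adifo*, *remeki*).
The final sound of *bief* is /f/, which is a voiceless consonant, so the suffix is -ej, giving *biefej*.
The final sound of *pakepov* is /v/, which is a voiced consonant, so the suffix is -pag, giving *pakepovpag*.
*nupku*: final sound = /u/, a vowel → -e → *nupkue*.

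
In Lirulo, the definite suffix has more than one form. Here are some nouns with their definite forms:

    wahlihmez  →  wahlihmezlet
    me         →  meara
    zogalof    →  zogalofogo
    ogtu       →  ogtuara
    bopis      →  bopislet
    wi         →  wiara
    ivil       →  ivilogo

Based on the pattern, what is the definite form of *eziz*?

ezizlet

The pattern is sibilance of the final sound: -let when the stem ends in a sibilant (*wahlihmez*, *bopis*); -ogo when the stem ends in a non-sibilant consonant (*zogalof*, *ivil*); -ara when the stem ends in a vowel (*me*, *ogtu*, *wi*).
*eziz*: final sound = /z/, a sibilant → -let → *ezizlet*.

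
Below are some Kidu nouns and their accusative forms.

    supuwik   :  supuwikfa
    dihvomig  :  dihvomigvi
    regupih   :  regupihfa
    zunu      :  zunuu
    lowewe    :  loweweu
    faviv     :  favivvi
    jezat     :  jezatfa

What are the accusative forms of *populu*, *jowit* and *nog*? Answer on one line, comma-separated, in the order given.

The pattern is voicing of the final sound: -fa when the stem ends in a voiceless consonant (*supuwik*, *regupih*, *jezat*); -vi when the stem ends in a voiced consonant (*dihvomig*, *faviv*); -u when the stem ends in a vowel (*zunu*, *lowewe*).
*populu* — final sound /u/ (a vowel) → -u → *populuu*.
*jowit*: final sound = /t/, a voiceless consonant → -fa → *jowitfa*.
*nog* — final sound /g/ (a voiced consonant) → -vi → *nogvi*.

populuu, jowitfa, nogvi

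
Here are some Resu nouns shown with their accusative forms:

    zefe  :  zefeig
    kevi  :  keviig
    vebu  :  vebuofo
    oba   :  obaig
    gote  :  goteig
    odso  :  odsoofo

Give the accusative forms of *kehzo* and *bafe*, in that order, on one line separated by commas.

The pattern is rounding harmony: -ofo when the last vowel of the stem is a rounded vowel (*vebu*, *odso*); -ig when the last vowel of the stem is an unrounded vowel (*zefe*, *kevi*, *oba*, *gote*).
*kehzo* — last vowel /o/ (a rounded vowel) → -ofo → *kehzoofo*.
Since the last vowel of *bafe* is /e/ (an unrounded vowel), it takes -ig, giving *bafeig*.

kehzoofo, bafeig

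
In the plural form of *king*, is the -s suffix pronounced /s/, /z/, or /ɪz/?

The stem *king* ends in a voiced non-sibilant sound.
The plural suffix surfaces as /ɪz/ after sibilants, /s/ after other voiceless consonants, and /z/ after other voiced sounds.
So the plural -s on *king* is pronounced /z/.

/z/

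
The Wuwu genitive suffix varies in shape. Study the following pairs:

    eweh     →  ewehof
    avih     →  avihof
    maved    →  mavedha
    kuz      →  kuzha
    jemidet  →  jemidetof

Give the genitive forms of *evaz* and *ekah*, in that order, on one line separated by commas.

evazha, ekahof

The pattern is voicing of the final consonant: -of when the stem ends in a voiceless consonant (*eweh*, *avih*, *jemidet*); -ha when the stem ends in a voiced consonant (*maved*, *kuz*).
Since the final consonant of *evaz* is /z/ (voiced), it takes -ha, giving *evazha*.
*ekah*: final consonant = /h/, voiceless → -of → *ekahof*.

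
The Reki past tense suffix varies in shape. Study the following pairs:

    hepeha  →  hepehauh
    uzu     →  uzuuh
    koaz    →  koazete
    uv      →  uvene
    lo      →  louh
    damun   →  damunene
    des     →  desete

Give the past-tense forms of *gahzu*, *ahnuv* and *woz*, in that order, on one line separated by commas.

gahzuuh, ahnuvene, wozete

The pattern is sibilance of the final sound: -ete when the stem ends in a sibilant (*koaz*, *des*); -ene when the stem ends in a non-sibilant consonant (*uv*, *damun*); -uh when the stem ends in a vowel (*hepeha*, *uzu*, *lo*).
The final sound of *gahzu* is /u/, which is a vowel, so the suffix is -uh, giving *gahzuuh*.
The final sound of *ahnuv* is /v/, which is a non-sibilant consonant, so the suffix is -ene, giving *ahnuvene*.
The final sound of *woz* is /z/, which is a sibilant, so the suffix is -ete, giving *wozete*.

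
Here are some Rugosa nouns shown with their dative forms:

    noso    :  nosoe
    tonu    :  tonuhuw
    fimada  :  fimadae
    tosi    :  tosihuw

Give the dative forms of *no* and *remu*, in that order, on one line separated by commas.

Looking at the last vowel of each stem: -huw when the last vowel of the stem is a high vowel (*tonu*, *tosi*); -e when the last vowel of the stem is a non-high vowel (*noso*, *fimada*).
Since the last vowel of *no* is /o/ (a non-high vowel), it takes -e, giving *noe*.
*remu* — last vowel /u/ (a high vowel) → -huw → *remuhuw*.

noe, remuhuw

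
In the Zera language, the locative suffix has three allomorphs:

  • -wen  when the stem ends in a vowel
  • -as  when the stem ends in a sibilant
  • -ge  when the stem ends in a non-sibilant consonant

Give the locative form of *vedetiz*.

Since the final sound of *vedetiz* is /z/ (a sibilant), it takes -as, giving *vedetizas*.

vedetizas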